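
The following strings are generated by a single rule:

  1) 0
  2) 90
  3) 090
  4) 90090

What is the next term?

09090090

Each term (from the third on) is the two preceding terms concatenated in order: term 3 = 0·90 = 090.
The next term joins 090 and 90090.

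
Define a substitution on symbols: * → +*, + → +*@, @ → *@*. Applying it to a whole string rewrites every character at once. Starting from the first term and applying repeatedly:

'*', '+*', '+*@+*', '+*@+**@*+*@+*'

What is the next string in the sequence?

Rewriting the 13 symbols of +*@+**@*+*@+* one by one yields +*@ +* *@* +*@ +* +* *@* +* +*@ +* *@* +*@ +*; concatenated:

+*@+**@*+*@+*+**@*+*+*@+**@*+*@+*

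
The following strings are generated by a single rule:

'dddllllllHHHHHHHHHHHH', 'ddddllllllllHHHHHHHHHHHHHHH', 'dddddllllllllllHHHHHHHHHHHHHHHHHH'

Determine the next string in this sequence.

ddddddllllllllllllHHHHHHHHHHHHHHHHHHHHH

Reading off run lengths: d runs 3, 4, 5; l runs 6, 8, 10; H runs 12, 15, 18 — each is linear in n, where the shown terms are n = 3, 4, 5.
At n = 6 the blocks have lengths 6, 12, 21.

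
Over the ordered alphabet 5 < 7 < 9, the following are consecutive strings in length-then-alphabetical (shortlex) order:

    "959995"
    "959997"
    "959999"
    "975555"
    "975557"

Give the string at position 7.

975575

Advancing 2 positions from 975557 through 975557 → 975559 reaches term 7.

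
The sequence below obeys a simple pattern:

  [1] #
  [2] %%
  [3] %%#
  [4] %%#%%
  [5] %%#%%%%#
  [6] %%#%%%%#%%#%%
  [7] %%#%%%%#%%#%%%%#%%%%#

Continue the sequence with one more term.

This is a Fibonacci-style word recurrence s(k) = s(k−1)·s(k−2): e.g. %%·# = %%#.
So term 8 is %%#%%%%#%%#%%%%#%%%%#·%%#%%%%#%%#%%.

%%#%%%%#%%#%%%%#%%%%#%%#%%%%#%%#%%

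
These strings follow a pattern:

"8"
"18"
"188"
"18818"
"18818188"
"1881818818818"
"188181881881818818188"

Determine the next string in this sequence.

This is a Fibonacci-style word recurrence s(k) = s(k−1)·s(k−2): e.g. 18·8 = 188.
So term 8 is 188181881881818818188·1881818818818.

1881818818818188181881881818818818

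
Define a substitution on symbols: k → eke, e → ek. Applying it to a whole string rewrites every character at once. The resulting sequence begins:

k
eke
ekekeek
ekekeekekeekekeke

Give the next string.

Applying the rule to each of the 17 symbols of ekekeekekeekekeke gives the pieces ek eke ek eke ek ek eke ek eke ek ek eke ek eke ek eke ek, which concatenate to the answer.

ekekeekekeekekekeekekeekekekeekekeekekeek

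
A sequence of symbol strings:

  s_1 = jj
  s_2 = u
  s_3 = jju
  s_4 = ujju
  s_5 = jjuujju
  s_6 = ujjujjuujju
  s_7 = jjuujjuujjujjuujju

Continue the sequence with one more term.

This is a Fibonacci-style word recurrence s(k) = s(k−2)·s(k−1): e.g. jj·u = jju.
So term 8 is ujjujjuujju·jjuujjuujjujjuujju.

ujjujjuujjujjuujjuujjujjuujju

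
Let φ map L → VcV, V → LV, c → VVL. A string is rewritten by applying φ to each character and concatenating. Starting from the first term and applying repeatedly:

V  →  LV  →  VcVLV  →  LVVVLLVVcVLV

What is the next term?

Expanding LVVVLLVVcVLV: L→VcV, V→LV, V→LV, V→LV, L→VcV, L→VcV, V→LV, V→LV, c→VVL, V→LV, L→VcV, V→LV. Concatenated: VcV LV LV LV VcV VcV LV LV VVL LV VcV LV.

VcVLVLVLVVcVVcVLVLVVVLLVVcVLV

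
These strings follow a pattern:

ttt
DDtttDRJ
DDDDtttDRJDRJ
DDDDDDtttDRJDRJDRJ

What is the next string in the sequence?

DDDDDDDDtttDRJDRJDRJDRJ

s(k+1) = DD·s(k)·DRJ, so each term gains DD as a prefix and DRJ as a suffix.
One more step from DDDDDDtttDRJDRJDRJ gives the answer.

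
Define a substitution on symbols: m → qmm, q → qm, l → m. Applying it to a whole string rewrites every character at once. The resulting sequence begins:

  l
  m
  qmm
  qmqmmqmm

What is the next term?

qmqmmqmqmmqmmqmqmmqmm

Rewriting each symbol of qmqmmqmm: q→qm, m→qmm, q→qm, m→qmm, m→qmm, q→qm, m→qmm, m→qmm, which concatenates to qm qmm qm qmm qmm qm qmm qmm.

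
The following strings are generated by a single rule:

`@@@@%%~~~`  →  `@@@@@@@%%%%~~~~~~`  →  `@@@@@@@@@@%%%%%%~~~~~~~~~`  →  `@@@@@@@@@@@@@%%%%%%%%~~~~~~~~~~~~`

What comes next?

@@@@@@@@@@@@@@@@%%%%%%%%%%~~~~~~~~~~~~~~~

Each string has the form @^{3n+1} %^{2n} ~^{3n} (n = 1, 2, …).
At n = 5 the blocks have lengths 16, 10, 15.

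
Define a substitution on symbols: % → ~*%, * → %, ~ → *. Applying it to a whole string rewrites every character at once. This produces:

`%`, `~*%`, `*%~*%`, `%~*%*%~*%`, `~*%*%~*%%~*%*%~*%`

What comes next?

*%~*%%~*%*%~*%~*%*%~*%%~*%*%~*%

Applying the rule to each of the 17 symbols of ~*%*%~*%%~*%*%~*% gives the pieces * % ~*% % ~*% * % ~*% ~*% * % ~*% % ~*% * % ~*%, which concatenate to the answer.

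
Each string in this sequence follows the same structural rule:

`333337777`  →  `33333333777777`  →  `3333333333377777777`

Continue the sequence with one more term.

333333333333337777777777

The n-th term is 3n+2 3's then 2n+2 7's (n = 1, 2, …).
For the next term, n = 4, so the run lengths are 14, 10.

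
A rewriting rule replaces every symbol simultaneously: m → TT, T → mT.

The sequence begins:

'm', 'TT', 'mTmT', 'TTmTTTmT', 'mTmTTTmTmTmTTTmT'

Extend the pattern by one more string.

φ(mTmTTTmTmTmTTTmT) expands symbol-by-symbol to TT mT TT mT mT mT TT mT TT mT TT mT mT mT TT mT; joining the 16 pieces gives the next term.

TTmTTTmTmTmTTTmTTTmTTTmTmTmTTTmT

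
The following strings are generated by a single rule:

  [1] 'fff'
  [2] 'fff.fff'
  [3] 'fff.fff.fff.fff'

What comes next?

fff.fff.fff.fff.fff.fff.fff.fff

s(k+1) = s(k)·.·s(k) — each term doubles the last with '.' between the halves.
So the next term is two copies of fff.fff.fff.fff with '.' between the halves.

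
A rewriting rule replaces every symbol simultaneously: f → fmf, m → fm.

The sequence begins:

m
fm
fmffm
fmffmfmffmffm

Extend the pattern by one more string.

φ(fmffmfmffmffm) expands symbol-by-symbol to fmf fm fmf fmf fm fmf fm fmf fmf fm fmf fmf fm; joining the 13 pieces gives the next term.

fmffmfmffmffmfmffmfmffmffmfmffmffm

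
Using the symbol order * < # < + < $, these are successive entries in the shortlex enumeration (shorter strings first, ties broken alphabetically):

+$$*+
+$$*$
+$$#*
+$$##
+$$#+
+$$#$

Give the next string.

Find the rightmost character of +$$#$ below $, bump it to the next letter, and reset everything to its right to *.

+$$+*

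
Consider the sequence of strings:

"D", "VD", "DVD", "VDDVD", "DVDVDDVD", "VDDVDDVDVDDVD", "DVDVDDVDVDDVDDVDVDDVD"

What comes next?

From term 3 onward, concatenate the second-to-last term with the last: D·VD = DVD, VD·DVD = VDDVD, …
So term 8 is VDDVDDVDVDDVD·DVDVDDVDVDDVDDVDVDDVD.

VDDVDDVDVDDVDDVDVDDVDVDDVDDVDVDDVD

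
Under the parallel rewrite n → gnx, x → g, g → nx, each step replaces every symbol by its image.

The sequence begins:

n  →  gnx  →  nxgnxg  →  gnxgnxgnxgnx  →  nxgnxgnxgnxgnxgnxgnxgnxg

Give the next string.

Rewriting the 24 symbols of nxgnxgnxgnxgnxgnxgnxgnxg one by one yields gnx g nx gnx g nx gnx g nx gnx g nx gnx g nx gnx g nx gnx g nx gnx g nx; concatenated:

gnxgnxgnxgnxgnxgnxgnxgnxgnxgnxgnxgnxgnxgnxgnxgnx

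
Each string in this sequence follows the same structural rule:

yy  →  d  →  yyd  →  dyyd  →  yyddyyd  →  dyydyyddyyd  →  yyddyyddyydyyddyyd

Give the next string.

This is a Fibonacci-style word recurrence s(k) = s(k−2)·s(k−1): e.g. yy·d = yyd.
Continuing: dyydyyddyyd · yyddyyddyydyyddyyd gives term 8.

dyydyyddyydyyddyyddyydyyddyyd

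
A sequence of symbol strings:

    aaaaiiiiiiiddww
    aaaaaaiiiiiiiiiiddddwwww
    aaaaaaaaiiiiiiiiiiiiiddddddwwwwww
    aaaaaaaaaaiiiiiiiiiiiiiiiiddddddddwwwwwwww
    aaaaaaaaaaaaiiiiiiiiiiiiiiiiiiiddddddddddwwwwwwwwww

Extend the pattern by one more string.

Each string has the form a^{2n} i^{3n+1} d^{2n-2} w^{2n-2}, where the shown terms are n = 2, 3, 4, 5, 6.
For the next term, n = 7, so the run lengths are 14, 22, 12, 12.

aaaaaaaaaaaaaaiiiiiiiiiiiiiiiiiiiiiiddddddddddddwwwwwwwwwwww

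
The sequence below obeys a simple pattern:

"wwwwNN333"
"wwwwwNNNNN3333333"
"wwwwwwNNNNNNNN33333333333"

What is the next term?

wwwwwwwNNNNNNNNNNN333333333333333

Each string has the form w^{n+3} N^{3n-1} 3^{4n-1} (n = 1, 2, …).
For the next term, n = 4, so the run lengths are 7, 11, 15.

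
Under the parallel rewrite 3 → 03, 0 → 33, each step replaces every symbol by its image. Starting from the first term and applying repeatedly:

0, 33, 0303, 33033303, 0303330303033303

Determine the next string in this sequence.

Rewriting the 16 symbols of 0303330303033303 one by one yields 33 03 33 03 03 03 33 03 33 03 33 03 03 03 33 03; concatenated:

33033303030333033303330303033303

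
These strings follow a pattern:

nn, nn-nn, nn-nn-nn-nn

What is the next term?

nn-nn-nn-nn-nn-nn-nn-nn

Each string is two copies of the previous one joined by '-'.
One more doubling of nn-nn-nn-nn gives the answer.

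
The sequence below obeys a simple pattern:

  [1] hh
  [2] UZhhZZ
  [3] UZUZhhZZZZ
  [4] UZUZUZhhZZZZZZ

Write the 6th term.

UZUZUZUZUZhhZZZZZZZZZZ

Every step adds UZ to the front and ZZ to the end of the previous string.
From UZUZUZhhZZZZZZ, 2 further steps: UZUZUZhhZZZZZZ → UZUZUZUZhhZZZZZZZZ → (answer).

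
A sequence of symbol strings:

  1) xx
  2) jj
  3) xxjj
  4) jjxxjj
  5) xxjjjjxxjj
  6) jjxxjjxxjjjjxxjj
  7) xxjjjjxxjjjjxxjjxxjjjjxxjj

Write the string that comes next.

jjxxjjxxjjjjxxjjxxjjjjxxjjjjxxjjxxjjjjxxjj

From term 3 onward, concatenate the second-to-last term with the last: xx·jj = xxjj, jj·xxjj = jjxxjj, …
So term 8 is jjxxjjxxjjjjxxjj·xxjjjjxxjjjjxxjjxxjjjjxxjj.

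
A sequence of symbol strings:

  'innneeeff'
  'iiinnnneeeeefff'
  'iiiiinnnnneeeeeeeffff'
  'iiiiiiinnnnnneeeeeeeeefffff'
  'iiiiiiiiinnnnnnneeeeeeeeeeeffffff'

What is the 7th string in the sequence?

iiiiiiiiiiiiinnnnnnnnneeeeeeeeeeeeeeeffffffff

Term n consists of 2n-1 i's, followed by n+2 n's, followed by 2n+1 e's, followed by n+1 f's (n = 1, 2, …).
For term 7, n = 7, so the run lengths are 13, 9, 15, 8.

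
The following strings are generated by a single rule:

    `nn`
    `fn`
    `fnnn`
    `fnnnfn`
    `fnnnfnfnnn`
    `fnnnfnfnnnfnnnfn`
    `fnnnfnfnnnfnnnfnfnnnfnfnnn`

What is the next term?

fnnnfnfnnnfnnnfnfnnnfnfnnnfnnnfnfnnnfnnnfn

Each term (from the third on) is the previous term followed by the one before it: term 3 = fn·nn = fnnn.
So term 8 is fnnnfnfnnnfnnnfnfnnnfnfnnn·fnnnfnfnnnfnnnfn.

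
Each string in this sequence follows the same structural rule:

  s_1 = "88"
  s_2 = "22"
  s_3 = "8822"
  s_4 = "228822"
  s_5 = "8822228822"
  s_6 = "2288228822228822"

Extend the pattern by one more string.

88222288222288228822228822

This is a Fibonacci-style word recurrence s(k) = s(k−2)·s(k−1): e.g. 88·22 = 8822.
The next term joins 8822228822 and 2288228822228822.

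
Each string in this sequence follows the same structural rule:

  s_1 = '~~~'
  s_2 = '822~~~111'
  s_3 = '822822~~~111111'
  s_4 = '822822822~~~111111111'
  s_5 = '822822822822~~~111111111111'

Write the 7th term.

822822822822822822~~~111111111111111111

s(k+1) = 822·s(k)·111, so each term gains 822 as a prefix and 111 as a suffix.
From 822822822822~~~111111111111, 2 further steps: 822822822822~~~111111111111 → 822822822822822~~~111111111111111 → (answer).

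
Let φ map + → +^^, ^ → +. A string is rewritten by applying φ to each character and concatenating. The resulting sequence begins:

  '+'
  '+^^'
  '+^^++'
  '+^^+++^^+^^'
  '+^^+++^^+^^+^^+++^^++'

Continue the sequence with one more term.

+^^+++^^+^^+^^+++^^+++^^+++^^+^^+^^+++^^+^^

φ(+^^+++^^+^^+^^+++^^++) expands symbol-by-symbol to +^^ + + +^^ +^^ +^^ + + +^^ + + +^^ + + +^^ +^^ +^^ + + +^^ +^^; joining the 21 pieces gives the next term.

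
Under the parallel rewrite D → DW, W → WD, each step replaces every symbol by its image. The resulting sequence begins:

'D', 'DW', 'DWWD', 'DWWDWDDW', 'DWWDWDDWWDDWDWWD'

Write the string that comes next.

Rewriting the 16 symbols of DWWDWDDWWDDWDWWD one by one yields DW WD WD DW WD DW DW WD WD DW DW WD DW WD WD DW; concatenated:

DWWDWDDWWDDWDWWDWDDWDWWDDWWDWDDW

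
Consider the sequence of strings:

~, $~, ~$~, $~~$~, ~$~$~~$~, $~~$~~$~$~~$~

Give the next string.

~$~$~~$~$~~$~~$~$~~$~

Each term (from the third on) is the two preceding terms concatenated in order: term 3 = ~·$~ = ~$~.
Continuing: ~$~$~~$~ · $~~$~~$~$~~$~ gives term 7.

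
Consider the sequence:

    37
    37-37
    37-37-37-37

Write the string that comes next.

Each string is two copies of the previous one joined by '-'.
Doubling 37-37-37-37 with '-' between the halves:

37-37-37-37-37-37-37-37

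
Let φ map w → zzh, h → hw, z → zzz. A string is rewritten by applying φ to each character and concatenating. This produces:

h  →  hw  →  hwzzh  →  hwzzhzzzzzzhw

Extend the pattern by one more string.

Replace each of the 13 characters of hwzzhzzzzzzhw in place — hw zzh zzz zzz hw zzz zzz zzz zzz zzz zzz hw zzh — and concatenate.

hwzzhzzzzzzhwzzzzzzzzzzzzzzzzzzhwzzh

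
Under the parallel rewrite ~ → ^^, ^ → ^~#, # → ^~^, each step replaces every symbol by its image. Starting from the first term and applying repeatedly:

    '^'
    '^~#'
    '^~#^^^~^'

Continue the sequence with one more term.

Rewriting each symbol of ^~#^^^~^: ^→^~#, ~→^^, #→^~^, ^→^~#, ^→^~#, ^→^~#, ~→^^, ^→^~#, which concatenates to ^~# ^^ ^~^ ^~# ^~# ^~# ^^ ^~#.

^~#^^^~^^~#^~#^~#^^^~#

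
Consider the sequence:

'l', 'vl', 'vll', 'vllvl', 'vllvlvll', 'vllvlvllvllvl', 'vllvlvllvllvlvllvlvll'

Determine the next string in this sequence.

Each term (from the third on) is the previous term followed by the one before it: term 3 = vl·l = vll.
Continuing: vllvlvllvllvlvllvlvll · vllvlvllvllvl gives term 8.

vllvlvllvllvlvllvlvllvllvlvllvllvl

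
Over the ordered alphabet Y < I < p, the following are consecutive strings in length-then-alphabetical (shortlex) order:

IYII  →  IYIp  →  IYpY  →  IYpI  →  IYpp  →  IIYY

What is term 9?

IIIY

Stepping forward 3 times from IIYY: IIYY → IIYI → IIYp, then the target.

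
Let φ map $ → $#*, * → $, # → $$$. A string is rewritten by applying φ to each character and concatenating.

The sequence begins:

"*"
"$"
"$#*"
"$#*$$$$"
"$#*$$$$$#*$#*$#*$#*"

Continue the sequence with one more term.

Applying the rule to each of the 19 symbols of $#*$$$$$#*$#*$#*$#* gives the pieces $#* $$$ $ $#* $#* $#* $#* $#* $$$ $ $#* $$$ $ $#* $$$ $ $#* $$$ $, which concatenate to the answer.

$#*$$$$$#*$#*$#*$#*$#*$$$$$#*$$$$$#*$$$$$#*$$$$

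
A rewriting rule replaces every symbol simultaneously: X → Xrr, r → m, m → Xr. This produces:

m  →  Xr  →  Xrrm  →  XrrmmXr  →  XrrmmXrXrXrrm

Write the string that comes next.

Applying the rule to each of the 13 symbols of XrrmmXrXrXrrm gives the pieces Xrr m m Xr Xr Xrr m Xrr m Xrr m m Xr, which concatenate to the answer.

XrrmmXrXrXrrmXrrmXrrmmXr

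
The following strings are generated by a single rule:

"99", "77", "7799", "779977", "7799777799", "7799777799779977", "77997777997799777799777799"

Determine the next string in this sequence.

779977779977997777997777997799777799779977

This is a Fibonacci-style word recurrence s(k) = s(k−1)·s(k−2): e.g. 77·99 = 7799.
Continuing: 77997777997799777799777799 · 7799777799779977 gives term 8.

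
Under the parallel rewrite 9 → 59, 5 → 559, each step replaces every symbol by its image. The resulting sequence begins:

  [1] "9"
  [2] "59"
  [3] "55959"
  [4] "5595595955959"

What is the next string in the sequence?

Applying the rule to each of the 13 symbols of 5595595955959 gives the pieces 559 559 59 559 559 59 559 59 559 559 59 559 59, which concatenate to the answer.

5595595955955959559595595595955959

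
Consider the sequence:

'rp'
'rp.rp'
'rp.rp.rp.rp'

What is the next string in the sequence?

Each string is two copies of the previous one joined by '.'.
Doubling rp.rp.rp.rp with '.' between the halves:

rp.rp.rp.rp.rp.rp.rp.rp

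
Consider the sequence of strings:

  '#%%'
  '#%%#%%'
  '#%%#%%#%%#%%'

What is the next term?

s(k+1) = s(k)·s(k) — each term doubles the last.
One more doubling of #%%#%%#%%#%% gives the answer.

#%%#%%#%%#%%#%%#%%#%%#%%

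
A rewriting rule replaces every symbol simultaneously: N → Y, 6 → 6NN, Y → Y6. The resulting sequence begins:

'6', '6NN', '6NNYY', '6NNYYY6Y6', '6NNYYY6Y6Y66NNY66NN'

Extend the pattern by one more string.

φ(6NNYYY6Y6Y66NNY66NN) expands symbol-by-symbol to 6NN Y Y Y6 Y6 Y6 6NN Y6 6NN Y6 6NN 6NN Y Y Y6 6NN 6NN Y Y; joining the 19 pieces gives the next term.

6NNYYY6Y6Y66NNY66NNY66NN6NNYYY66NN6NNYY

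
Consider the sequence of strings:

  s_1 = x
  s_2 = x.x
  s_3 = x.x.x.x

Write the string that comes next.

s(k+1) = s(k)·.·s(k) — each term doubles the last with '.' between the halves.
One more doubling of x.x.x.x gives the answer.

x.x.x.x.x.x.x.x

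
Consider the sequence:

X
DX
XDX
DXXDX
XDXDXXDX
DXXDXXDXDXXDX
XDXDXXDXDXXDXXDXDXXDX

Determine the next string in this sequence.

From term 3 onward, concatenate the second-to-last term with the last: X·DX = XDX, DX·XDX = DXXDX, …
Continuing: DXXDXXDXDXXDX · XDXDXXDXDXXDXXDXDXXDX gives term 8.

DXXDXXDXDXXDXXDXDXXDXDXXDXXDXDXXDX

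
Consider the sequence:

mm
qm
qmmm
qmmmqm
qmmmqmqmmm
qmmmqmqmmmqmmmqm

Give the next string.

qmmmqmqmmmqmmmqmqmmmqmqmmm

This is a Fibonacci-style word recurrence s(k) = s(k−1)·s(k−2): e.g. qm·mm = qmmm.
Continuing: qmmmqmqmmmqmmmqm · qmmmqmqmmm gives term 7.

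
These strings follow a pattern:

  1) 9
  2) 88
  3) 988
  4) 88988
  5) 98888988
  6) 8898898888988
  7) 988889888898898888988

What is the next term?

8898898888988988889888898898888988

From term 3 onward, concatenate the second-to-last term with the last: 9·88 = 988, 88·988 = 88988, …
So term 8 is 8898898888988·988889888898898888988.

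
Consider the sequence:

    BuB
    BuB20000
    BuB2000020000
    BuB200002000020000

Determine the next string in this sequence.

BuB20000200002000020000

Every step adds 20000 to the end: s(k+1) = s(k)·20000.
One more step from BuB200002000020000 gives the answer.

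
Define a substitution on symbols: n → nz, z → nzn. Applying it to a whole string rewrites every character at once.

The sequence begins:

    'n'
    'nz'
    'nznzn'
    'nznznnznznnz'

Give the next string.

Expanding nznznnznznnz: n→nz, z→nzn, n→nz, z→nzn, n→nz, n→nz, z→nzn, n→nz, z→nzn, n→nz, n→nz, z→nzn. Concatenated: nz nzn nz nzn nz nz nzn nz nzn nz nz nzn.

nznznnznznnznznznnznznnznznzn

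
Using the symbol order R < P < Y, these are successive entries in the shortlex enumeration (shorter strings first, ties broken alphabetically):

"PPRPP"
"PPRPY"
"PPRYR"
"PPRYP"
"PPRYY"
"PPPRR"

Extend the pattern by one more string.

Treat PPPRR as a base-3 numeral over the given alphabet and add one, carrying through any trailing Y's.

PPPRP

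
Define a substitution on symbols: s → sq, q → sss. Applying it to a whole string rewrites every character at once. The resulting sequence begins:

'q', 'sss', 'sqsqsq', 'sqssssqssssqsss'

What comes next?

Replace each of the 15 characters of sqssssqssssqsss in place — sq sss sq sq sq sq sss sq sq sq sq sss sq sq sq — and concatenate.

sqssssqsqsqsqssssqsqsqsqssssqsqsq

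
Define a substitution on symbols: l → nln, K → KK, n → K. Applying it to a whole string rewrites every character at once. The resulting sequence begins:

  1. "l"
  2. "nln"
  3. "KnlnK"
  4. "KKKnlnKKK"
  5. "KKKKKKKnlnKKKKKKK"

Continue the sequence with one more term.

KKKKKKKKKKKKKKKnlnKKKKKKKKKKKKKKK

Replace each of the 17 characters of KKKKKKKnlnKKKKKKK in place — KK KK KK KK KK KK KK K nln K KK KK KK KK KK KK KK — and concatenate.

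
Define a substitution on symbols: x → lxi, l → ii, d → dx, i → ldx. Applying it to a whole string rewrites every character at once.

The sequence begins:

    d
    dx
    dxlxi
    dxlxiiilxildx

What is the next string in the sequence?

dxlxiiilxildxldxldxiilxildxiidxlxi

φ(dxlxiiilxildx) expands symbol-by-symbol to dx lxi ii lxi ldx ldx ldx ii lxi ldx ii dx lxi; joining the 13 pieces gives the next term.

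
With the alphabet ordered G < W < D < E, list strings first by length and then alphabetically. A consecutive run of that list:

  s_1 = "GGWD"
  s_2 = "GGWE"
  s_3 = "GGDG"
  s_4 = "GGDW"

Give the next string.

Find the rightmost character of GGDW below E, bump it to the next letter, and reset everything to its right to G.

GGDD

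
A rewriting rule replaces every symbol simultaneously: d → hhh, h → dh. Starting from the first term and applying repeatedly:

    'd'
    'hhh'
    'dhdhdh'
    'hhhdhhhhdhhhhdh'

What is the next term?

Applying the rule to each of the 15 symbols of hhhdhhhhdhhhhdh gives the pieces dh dh dh hhh dh dh dh dh hhh dh dh dh dh hhh dh, which concatenate to the answer.

dhdhdhhhhdhdhdhdhhhhdhdhdhdhhhhdh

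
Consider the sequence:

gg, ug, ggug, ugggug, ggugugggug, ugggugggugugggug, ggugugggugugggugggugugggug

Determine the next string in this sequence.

Each term (from the third on) is the two preceding terms concatenated in order: term 3 = gg·ug = ggug.
So term 8 is ugggugggugugggug·ggugugggugugggugggugugggug.

ugggugggugugggugggugugggugugggugggugugggug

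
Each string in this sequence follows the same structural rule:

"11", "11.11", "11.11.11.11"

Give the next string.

Each string is two copies of the previous one joined by '.'.
Doubling 11.11.11.11 with '.' between the halves:

11.11.11.11.11.11.11.11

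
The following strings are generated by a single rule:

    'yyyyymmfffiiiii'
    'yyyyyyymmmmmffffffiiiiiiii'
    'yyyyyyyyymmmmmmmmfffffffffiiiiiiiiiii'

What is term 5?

yyyyyyyyyyyyymmmmmmmmmmmmmmfffffffffffffffiiiiiiiiiiiiiiiii

The n-th term is 2n+3 y's then 3n-1 m's then 3n f's then 3n+2 i's (n = 1, 2, …).
Setting n = 5 gives 13, 14, 15, 17 characters in each block.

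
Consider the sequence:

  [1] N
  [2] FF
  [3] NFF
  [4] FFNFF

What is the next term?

NFFFFNFF

This is a Fibonacci-style word recurrence s(k) = s(k−2)·s(k−1): e.g. N·FF = NFF.
So term 5 is NFF·FFNFF.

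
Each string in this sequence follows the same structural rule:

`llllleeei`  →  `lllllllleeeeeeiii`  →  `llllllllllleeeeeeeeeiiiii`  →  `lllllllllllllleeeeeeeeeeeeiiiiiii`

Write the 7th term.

llllllllllllllllllllllleeeeeeeeeeeeeeeeeeeeeiiiiiiiiiiiii

Reading off run lengths: l runs 5, 8, 11, 14; e runs 3, 6, 9, 12; i runs 1, 3, 5, 7 — each is linear in n (n = 1, 2, …).
At n = 7 the blocks have lengths 23, 21, 13.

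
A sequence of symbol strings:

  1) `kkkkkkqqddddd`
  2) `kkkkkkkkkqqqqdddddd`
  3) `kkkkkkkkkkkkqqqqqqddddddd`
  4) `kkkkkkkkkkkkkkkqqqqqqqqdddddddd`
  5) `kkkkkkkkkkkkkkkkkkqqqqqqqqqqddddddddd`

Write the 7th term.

kkkkkkkkkkkkkkkkkkkkkkkkqqqqqqqqqqqqqqddddddddddd

Reading off run lengths: k runs 6, 9, 12, 15, 18; q runs 2, 4, 6, 8, 10; d runs 5, 6, 7, 8, 9 — each is linear in n, where the shown terms are n = 2, 3, 4, 5, 6.
For term 7, n = 8, so the run lengths are 24, 14, 11.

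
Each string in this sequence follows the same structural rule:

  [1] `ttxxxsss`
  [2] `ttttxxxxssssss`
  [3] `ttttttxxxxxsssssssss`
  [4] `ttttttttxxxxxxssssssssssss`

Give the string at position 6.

Reading off run lengths: t runs 2, 4, 6, 8; x runs 3, 4, 5, 6; s runs 3, 6, 9, 12 — each is linear in n (n = 1, 2, …).
Setting n = 6 gives 12, 8, 18 characters in each block.

ttttttttttttxxxxxxxxssssssssssssssssss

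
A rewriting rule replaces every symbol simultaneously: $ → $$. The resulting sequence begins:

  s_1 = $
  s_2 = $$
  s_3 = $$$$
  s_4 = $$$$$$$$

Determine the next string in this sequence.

$$$$$$$$$$$$$$$$

Rewriting each symbol of $$$$$$$$: $→$$, $→$$, $→$$, $→$$, $→$$, $→$$, $→$$, $→$$, which concatenates to $$ $$ $$ $$ $$ $$ $$ $$.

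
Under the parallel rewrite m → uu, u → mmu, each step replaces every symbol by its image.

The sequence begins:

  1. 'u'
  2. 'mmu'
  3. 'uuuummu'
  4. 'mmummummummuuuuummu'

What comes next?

uuuummuuuuummuuuuummuuuuummummummummummuuuuummu

Replace each of the 19 characters of mmummummummuuuuummu in place — uu uu mmu uu uu mmu uu uu mmu uu uu mmu mmu mmu mmu mmu uu uu mmu — and concatenate.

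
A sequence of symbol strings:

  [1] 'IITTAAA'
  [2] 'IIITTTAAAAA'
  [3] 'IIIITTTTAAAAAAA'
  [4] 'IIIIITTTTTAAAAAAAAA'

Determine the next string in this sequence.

IIIIIITTTTTTAAAAAAAAAAA

Reading off run lengths: I runs 2, 3, 4, 5; T runs 2, 3, 4, 5; A runs 3, 5, 7, 9 — each is linear in n, where the shown terms are n = 2, 3, 4, 5.
At n = 6 the blocks have lengths 6, 6, 11.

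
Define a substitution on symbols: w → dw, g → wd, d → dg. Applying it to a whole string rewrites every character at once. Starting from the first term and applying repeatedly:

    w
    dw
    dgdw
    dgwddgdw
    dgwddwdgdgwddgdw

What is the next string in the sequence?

Applying the rule to each of the 16 symbols of dgwddwdgdgwddgdw gives the pieces dg wd dw dg dg dw dg wd dg wd dw dg dg wd dg dw, which concatenate to the answer.

dgwddwdgdgdwdgwddgwddwdgdgwddgdw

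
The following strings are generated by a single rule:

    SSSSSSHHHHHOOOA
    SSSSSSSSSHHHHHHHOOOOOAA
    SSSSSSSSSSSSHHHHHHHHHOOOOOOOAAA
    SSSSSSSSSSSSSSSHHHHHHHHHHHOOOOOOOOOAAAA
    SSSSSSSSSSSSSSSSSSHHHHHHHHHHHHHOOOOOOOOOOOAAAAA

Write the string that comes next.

SSSSSSSSSSSSSSSSSSSSSHHHHHHHHHHHHHHHOOOOOOOOOOOOOAAAAAA

Each string has the form S^{3n} H^{2n+1} O^{2n-1} A^{n-1}, where the shown terms are n = 2, 3, 4, 5, 6.
For the next term, n = 7, so the run lengths are 21, 15, 13, 6.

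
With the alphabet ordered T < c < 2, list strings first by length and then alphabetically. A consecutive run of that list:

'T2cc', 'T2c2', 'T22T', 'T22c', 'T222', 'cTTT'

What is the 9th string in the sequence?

cTcT

Advancing 3 positions from cTTT through cTTT → cTTc → cTT2 reaches term 9.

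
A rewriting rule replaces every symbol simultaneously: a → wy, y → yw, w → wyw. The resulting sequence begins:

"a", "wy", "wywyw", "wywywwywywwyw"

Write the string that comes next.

wywywwywywwywwywywwywywwywwywywwyw

Applying the rule to each of the 13 symbols of wywywwywywwyw gives the pieces wyw yw wyw yw wyw wyw yw wyw yw wyw wyw yw wyw, which concatenate to the answer.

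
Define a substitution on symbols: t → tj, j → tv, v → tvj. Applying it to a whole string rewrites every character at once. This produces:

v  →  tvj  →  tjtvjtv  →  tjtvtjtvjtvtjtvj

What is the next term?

Applying the rule to each of the 16 symbols of tjtvtjtvjtvtjtvj gives the pieces tj tv tj tvj tj tv tj tvj tv tj tvj tj tv tj tvj tv, which concatenate to the answer.

tjtvtjtvjtjtvtjtvjtvtjtvjtjtvtjtvjtv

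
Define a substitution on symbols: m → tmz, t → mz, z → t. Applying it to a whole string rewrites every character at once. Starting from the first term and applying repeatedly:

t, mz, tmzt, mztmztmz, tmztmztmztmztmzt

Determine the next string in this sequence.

Replace each of the 16 characters of tmztmztmztmztmzt in place — mz tmz t mz tmz t mz tmz t mz tmz t mz tmz t mz — and concatenate.

mztmztmztmztmztmztmztmztmztmztmz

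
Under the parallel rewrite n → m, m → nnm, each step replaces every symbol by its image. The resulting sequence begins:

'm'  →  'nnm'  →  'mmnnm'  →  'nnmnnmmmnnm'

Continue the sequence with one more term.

mmnnmmmnnmnnmnnmmmnnm

Apply φ to nnmnnmmmnnm symbol by symbol: n→m, n→m, m→nnm, n→m, n→m, m→nnm, m→nnm, m→nnm, n→m, n→m, m→nnm; joined: m m nnm m m nnm nnm nnm m m nnm.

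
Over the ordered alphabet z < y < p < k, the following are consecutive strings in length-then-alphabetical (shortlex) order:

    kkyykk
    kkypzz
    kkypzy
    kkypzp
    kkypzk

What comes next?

kkypyz

Treat kkypzk as a base-4 numeral over the given alphabet and add one, carrying through any trailing k's.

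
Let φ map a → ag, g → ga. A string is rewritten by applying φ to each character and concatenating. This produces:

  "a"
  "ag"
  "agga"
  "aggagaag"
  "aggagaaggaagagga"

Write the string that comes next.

aggagaaggaagaggagaagaggaaggagaag

Applying the rule to each of the 16 symbols of aggagaaggaagagga gives the pieces ag ga ga ag ga ag ag ga ga ag ag ga ag ga ga ag, which concatenate to the answer.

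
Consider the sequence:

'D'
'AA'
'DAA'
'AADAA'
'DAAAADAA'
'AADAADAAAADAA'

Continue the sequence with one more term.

DAAAADAAAADAADAAAADAA

This is a Fibonacci-style word recurrence s(k) = s(k−2)·s(k−1): e.g. D·AA = DAA.
Continuing: DAAAADAA · AADAADAAAADAA gives term 7.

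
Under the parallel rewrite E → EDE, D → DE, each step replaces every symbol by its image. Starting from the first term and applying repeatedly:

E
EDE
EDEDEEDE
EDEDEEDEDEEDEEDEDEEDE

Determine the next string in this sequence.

EDEDEEDEDEEDEEDEDEEDEDEEDEEDEDEEDEEDEDEEDEDEEDEEDEDEEDE

Replace each of the 21 characters of EDEDEEDEDEEDEEDEDEEDE in place — EDE DE EDE DE EDE EDE DE EDE DE EDE EDE DE EDE EDE DE EDE DE EDE EDE DE EDE — and concatenate.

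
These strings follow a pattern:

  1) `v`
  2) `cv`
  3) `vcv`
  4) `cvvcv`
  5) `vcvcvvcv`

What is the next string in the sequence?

From term 3 onward, concatenate the second-to-last term with the last: v·cv = vcv, cv·vcv = cvvcv, …
Continuing: cvvcv · vcvcvvcv gives term 6.

cvvcvvcvcvvcv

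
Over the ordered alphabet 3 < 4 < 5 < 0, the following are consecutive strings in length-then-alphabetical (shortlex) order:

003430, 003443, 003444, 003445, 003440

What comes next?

003453

The successor of 003440 increments the rightmost position that isn't already 0 and resets every position after it to 3.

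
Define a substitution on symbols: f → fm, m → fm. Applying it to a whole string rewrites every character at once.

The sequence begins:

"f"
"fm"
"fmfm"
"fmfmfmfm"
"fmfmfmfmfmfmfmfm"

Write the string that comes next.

Applying the rule to each of the 16 symbols of fmfmfmfmfmfmfmfm gives the pieces fm fm fm fm fm fm fm fm fm fm fm fm fm fm fm fm, which concatenate to the answer.

fmfmfmfmfmfmfmfmfmfmfmfmfmfmfmfm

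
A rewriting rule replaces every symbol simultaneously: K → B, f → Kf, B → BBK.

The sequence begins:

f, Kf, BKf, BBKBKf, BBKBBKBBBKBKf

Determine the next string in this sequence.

BBKBBKBBBKBBKBBBKBBKBBKBBBKBKf

Replace each of the 13 characters of BBKBBKBBBKBKf in place — BBK BBK B BBK BBK B BBK BBK BBK B BBK B Kf — and concatenate.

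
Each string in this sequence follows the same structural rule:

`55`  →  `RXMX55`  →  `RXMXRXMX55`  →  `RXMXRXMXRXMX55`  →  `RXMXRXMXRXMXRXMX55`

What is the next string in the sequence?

The strings grow by a fixed prefix RXMX each time.
Applying this once more to RXMXRXMXRXMXRXMX55:

RXMXRXMXRXMXRXMXRXMX55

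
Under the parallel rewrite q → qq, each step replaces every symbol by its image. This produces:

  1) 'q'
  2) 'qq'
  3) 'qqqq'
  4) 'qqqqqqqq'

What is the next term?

qqqqqqqqqqqqqqqq

Apply φ to qqqqqqqq symbol by symbol: q→qq, q→qq, q→qq, q→qq, q→qq, q→qq, q→qq, q→qq; joined: qq qq qq qq qq qq qq qq.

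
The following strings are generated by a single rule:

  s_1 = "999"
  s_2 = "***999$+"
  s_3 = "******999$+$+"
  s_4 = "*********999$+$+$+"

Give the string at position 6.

s(k+1) = ***·s(k)·$+, so each term gains *** as a prefix and $+ as a suffix.
From *********999$+$+$+, 2 further steps: *********999$+$+$+ → ************999$+$+$+$+ → (answer).

***************999$+$+$+$+$+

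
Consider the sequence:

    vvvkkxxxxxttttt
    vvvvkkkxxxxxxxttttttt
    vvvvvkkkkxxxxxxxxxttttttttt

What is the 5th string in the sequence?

vvvvvvvkkkkkkxxxxxxxxxxxxxttttttttttttt

Each string has the form v^{n+2} k^{n+1} x^{2n+3} t^{2n+3} (n = 1, 2, …).
Setting n = 5 gives 7, 6, 13, 13 characters in each block.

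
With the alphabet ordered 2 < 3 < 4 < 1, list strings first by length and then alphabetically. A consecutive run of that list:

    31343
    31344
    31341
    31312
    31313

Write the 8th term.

Continuing the enumeration 3 steps past 31313: 31313 → 31314 → 31311 → (answer).

31422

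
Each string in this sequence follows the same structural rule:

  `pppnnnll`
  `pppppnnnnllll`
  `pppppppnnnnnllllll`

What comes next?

The n-th term is 2n+1 p's then n+2 n's then 2n l's (n = 1, 2, …).
Setting n = 4 gives 9, 6, 8 characters in each block.

pppppppppnnnnnnllllllll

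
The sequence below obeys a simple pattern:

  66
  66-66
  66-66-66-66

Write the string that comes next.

s(k+1) = s(k)·-·s(k) — each term doubles the last with '-' between the halves.
Doubling 66-66-66-66 with '-' between the halves:

66-66-66-66-66-66-66-66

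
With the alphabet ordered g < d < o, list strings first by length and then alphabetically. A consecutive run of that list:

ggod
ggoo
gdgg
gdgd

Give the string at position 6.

Stepping forward 2 times from gdgd: gdgd → gdgo, then the target.

gddg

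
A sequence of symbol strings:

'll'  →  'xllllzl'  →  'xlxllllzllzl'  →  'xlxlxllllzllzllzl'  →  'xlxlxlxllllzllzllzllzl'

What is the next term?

s(k+1) = xl·s(k)·lzl, so each term gains xl as a prefix and lzl as a suffix.
So the next term is xl·xlxlxlxllllzllzllzllzl·lzl.

xlxlxlxlxllllzllzllzllzllzl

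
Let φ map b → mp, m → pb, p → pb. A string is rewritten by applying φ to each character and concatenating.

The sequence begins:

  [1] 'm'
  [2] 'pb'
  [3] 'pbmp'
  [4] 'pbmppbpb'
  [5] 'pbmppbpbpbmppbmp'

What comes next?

pbmppbpbpbmppbmppbmppbpbpbmppbpb

φ(pbmppbpbpbmppbmp) expands symbol-by-symbol to pb mp pb pb pb mp pb mp pb mp pb pb pb mp pb pb; joining the 16 pieces gives the next term.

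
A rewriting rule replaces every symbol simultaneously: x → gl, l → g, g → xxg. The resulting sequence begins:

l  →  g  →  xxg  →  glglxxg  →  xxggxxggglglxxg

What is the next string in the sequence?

φ(xxggxxggglglxxg) expands symbol-by-symbol to gl gl xxg xxg gl gl xxg xxg xxg g xxg g gl gl xxg; joining the 15 pieces gives the next term.

glglxxgxxgglglxxgxxgxxggxxggglglxxg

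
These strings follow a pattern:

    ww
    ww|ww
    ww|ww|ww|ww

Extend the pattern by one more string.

s(k+1) = s(k)·|·s(k) — each term doubles the last with '|' between the halves.
One more doubling of ww|ww|ww|ww gives the answer.

ww|ww|ww|ww|ww|ww|ww|ww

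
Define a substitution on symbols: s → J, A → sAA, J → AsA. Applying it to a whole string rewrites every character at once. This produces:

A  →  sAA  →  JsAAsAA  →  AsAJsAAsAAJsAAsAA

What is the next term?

φ(AsAJsAAsAAJsAAsAA) expands symbol-by-symbol to sAA J sAA AsA J sAA sAA J sAA sAA AsA J sAA sAA J sAA sAA; joining the 17 pieces gives the next term.

sAAJsAAAsAJsAAsAAJsAAsAAAsAJsAAsAAJsAAsAA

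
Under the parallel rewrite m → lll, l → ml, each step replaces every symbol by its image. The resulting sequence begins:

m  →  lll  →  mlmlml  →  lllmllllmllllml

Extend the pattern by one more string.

mlmlmllllmlmlmlmllllmlmlmlmllllml

φ(lllmllllmllllml) expands symbol-by-symbol to ml ml ml lll ml ml ml ml lll ml ml ml ml lll ml; joining the 15 pieces gives the next term.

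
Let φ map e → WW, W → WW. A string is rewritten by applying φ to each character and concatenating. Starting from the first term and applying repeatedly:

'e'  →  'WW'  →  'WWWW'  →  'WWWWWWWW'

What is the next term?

Expanding WWWWWWWW: W→WW, W→WW, W→WW, W→WW, W→WW, W→WW, W→WW, W→WW. Concatenated: WW WW WW WW WW WW WW WW.

WWWWWWWWWWWWWWWW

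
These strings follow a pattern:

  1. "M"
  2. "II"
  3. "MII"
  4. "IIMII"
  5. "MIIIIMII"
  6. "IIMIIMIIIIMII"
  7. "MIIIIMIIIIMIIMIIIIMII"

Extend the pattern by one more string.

From term 3 onward, concatenate the second-to-last term with the last: M·II = MII, II·MII = IIMII, …
The next term joins IIMIIMIIIIMII and MIIIIMIIIIMIIMIIIIMII.

IIMIIMIIIIMIIMIIIIMIIIIMIIMIIIIMII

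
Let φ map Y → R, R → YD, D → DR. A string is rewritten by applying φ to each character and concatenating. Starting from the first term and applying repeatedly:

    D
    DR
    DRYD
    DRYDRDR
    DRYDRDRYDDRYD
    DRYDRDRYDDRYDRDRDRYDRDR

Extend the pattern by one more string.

Rewriting the 23 symbols of DRYDRDRYDDRYDRDRDRYDRDR one by one yields DR YD R DR YD DR YD R DR DR YD R DR YD DR YD DR YD R DR YD DR YD; concatenated:

DRYDRDRYDDRYDRDRDRYDRDRYDDRYDDRYDRDRYDDRYD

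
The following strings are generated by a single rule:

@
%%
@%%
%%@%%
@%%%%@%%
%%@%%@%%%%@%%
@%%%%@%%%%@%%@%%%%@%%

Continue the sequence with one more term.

From term 3 onward, concatenate the second-to-last term with the last: @·%% = @%%, %%·@%% = %%@%%, …
Continuing: %%@%%@%%%%@%% · @%%%%@%%%%@%%@%%%%@%% gives term 8.

%%@%%@%%%%@%%@%%%%@%%%%@%%@%%%%@%%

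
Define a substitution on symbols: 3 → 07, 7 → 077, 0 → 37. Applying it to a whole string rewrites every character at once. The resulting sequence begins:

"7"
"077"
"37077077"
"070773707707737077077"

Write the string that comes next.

3707737077077070773707707737077077070773707707737077077

φ(070773707707737077077) expands symbol-by-symbol to 37 077 37 077 077 07 077 37 077 077 37 077 077 07 077 37 077 077 37 077 077; joining the 21 pieces gives the next term.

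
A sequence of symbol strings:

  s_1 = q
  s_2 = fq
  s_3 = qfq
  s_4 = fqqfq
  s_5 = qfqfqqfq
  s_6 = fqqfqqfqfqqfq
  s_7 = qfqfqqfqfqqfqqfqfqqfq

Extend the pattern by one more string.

From term 3 onward, concatenate the second-to-last term with the last: q·fq = qfq, fq·qfq = fqqfq, …
So term 8 is fqqfqqfqfqqfq·qfqfqqfqfqqfqqfqfqqfq.

fqqfqqfqfqqfqqfqfqqfqfqqfqqfqfqqfq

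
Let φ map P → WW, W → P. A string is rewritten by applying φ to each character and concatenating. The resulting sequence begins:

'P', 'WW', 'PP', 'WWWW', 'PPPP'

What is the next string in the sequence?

Expanding PPPP: P→WW, P→WW, P→WW, P→WW. Concatenated: WW WW WW WW.

WWWWWWWW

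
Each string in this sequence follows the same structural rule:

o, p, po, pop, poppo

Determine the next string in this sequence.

poppopop

This is a Fibonacci-style word recurrence s(k) = s(k−1)·s(k−2): e.g. p·o = po.
So term 6 is poppo·pop.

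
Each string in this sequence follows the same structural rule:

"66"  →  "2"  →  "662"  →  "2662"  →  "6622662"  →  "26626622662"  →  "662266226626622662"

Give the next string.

26626622662662266226626622662

This is a Fibonacci-style word recurrence s(k) = s(k−2)·s(k−1): e.g. 66·2 = 662.
Continuing: 26626622662 · 662266226626622662 gives term 8.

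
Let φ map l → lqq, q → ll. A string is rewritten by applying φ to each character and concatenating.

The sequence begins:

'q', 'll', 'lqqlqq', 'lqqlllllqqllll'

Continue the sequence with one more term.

lqqlllllqqlqqlqqlqqlqqlllllqqlqqlqqlqq

Replace each of the 14 characters of lqqlllllqqllll in place — lqq ll ll lqq lqq lqq lqq lqq ll ll lqq lqq lqq lqq — and concatenate.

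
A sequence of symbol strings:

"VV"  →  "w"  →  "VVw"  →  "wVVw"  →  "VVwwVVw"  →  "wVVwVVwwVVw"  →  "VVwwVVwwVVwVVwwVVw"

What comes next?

From term 3 onward, concatenate the second-to-last term with the last: VV·w = VVw, w·VVw = wVVw, …
So term 8 is wVVwVVwwVVw·VVwwVVwwVVwVVwwVVw.

wVVwVVwwVVwVVwwVVwwVVwVVwwVVw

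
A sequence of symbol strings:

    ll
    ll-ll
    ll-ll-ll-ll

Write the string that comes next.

ll-ll-ll-ll-ll-ll-ll-ll

Each string is two copies of the previous one joined by '-'.
One more doubling of ll-ll-ll-ll gives the answer.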